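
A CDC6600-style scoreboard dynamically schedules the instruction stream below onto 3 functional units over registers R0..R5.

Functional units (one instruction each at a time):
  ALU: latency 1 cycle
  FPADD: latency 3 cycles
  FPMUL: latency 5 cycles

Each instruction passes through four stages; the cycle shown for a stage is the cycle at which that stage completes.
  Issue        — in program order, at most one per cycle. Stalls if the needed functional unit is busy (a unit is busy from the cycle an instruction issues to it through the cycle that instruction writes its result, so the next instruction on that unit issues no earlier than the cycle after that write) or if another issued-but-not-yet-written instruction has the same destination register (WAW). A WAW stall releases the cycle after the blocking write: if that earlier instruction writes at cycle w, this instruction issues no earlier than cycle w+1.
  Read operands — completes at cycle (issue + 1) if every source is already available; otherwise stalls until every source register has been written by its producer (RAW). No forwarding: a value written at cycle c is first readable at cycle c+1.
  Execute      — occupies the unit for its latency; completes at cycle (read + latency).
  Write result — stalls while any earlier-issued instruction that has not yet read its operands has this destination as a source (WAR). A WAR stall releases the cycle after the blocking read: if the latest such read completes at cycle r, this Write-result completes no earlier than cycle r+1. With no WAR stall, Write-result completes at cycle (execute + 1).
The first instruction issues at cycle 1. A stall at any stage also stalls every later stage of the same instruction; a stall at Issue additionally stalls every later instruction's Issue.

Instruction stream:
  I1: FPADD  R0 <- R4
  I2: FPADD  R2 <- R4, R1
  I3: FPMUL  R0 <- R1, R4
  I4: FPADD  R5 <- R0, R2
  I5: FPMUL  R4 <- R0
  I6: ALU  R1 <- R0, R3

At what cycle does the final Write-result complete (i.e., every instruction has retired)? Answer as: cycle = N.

[1] I1 dispatched to FPADD
[2] I1 operands ready
[5] I1 complete
[6] R0←I1
[7] I2 dispatched to FPADD
[8] I2 operands ready; I3 dispatched to FPMUL
[9] I3 operands ready
[11] I2 complete
[12] R2←I2
[13] I4 dispatched to FPADD
[14] I3 complete
[15] R0←I3
[16] I4 operands ready; I5 dispatched to FPMUL
[17] I5 operands ready; I6 dispatched to ALU
[18] I6 operands ready
[19] I4 complete; I6 complete
[20] R5←I4; R1←I6
[22] I5 complete
[23] R4←I5

cycle = 23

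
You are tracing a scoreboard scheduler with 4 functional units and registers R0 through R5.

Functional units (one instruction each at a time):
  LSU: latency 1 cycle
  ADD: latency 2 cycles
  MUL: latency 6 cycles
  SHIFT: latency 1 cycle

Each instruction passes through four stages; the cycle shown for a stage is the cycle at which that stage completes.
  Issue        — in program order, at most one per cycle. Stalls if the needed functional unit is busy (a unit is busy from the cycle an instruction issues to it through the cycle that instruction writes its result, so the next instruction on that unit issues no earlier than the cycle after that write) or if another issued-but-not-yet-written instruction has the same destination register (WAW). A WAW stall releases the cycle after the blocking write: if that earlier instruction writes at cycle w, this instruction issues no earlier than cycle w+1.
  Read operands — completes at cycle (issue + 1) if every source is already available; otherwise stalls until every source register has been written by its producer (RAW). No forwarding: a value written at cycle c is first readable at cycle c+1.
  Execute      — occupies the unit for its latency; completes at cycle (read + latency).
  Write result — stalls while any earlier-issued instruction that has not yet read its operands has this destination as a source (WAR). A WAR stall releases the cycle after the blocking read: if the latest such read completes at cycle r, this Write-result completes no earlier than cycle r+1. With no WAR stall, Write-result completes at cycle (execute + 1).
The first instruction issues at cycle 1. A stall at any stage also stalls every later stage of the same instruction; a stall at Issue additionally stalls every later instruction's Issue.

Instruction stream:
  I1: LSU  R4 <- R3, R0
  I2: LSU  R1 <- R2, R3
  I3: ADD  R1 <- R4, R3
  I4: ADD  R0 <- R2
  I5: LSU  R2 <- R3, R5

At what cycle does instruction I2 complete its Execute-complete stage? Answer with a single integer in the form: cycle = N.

[I1] 1/2/3/4
[I2] 5/6/7/8  (struct: LSU busy until I1 writes@4)
[I3] 9/10/12/13  (WAW R1: wait I2 write@8)
[I4] 14/15/17/18  (struct: ADD busy until I3 writes@13)
[I5] 15/16/17/18

cycle = 7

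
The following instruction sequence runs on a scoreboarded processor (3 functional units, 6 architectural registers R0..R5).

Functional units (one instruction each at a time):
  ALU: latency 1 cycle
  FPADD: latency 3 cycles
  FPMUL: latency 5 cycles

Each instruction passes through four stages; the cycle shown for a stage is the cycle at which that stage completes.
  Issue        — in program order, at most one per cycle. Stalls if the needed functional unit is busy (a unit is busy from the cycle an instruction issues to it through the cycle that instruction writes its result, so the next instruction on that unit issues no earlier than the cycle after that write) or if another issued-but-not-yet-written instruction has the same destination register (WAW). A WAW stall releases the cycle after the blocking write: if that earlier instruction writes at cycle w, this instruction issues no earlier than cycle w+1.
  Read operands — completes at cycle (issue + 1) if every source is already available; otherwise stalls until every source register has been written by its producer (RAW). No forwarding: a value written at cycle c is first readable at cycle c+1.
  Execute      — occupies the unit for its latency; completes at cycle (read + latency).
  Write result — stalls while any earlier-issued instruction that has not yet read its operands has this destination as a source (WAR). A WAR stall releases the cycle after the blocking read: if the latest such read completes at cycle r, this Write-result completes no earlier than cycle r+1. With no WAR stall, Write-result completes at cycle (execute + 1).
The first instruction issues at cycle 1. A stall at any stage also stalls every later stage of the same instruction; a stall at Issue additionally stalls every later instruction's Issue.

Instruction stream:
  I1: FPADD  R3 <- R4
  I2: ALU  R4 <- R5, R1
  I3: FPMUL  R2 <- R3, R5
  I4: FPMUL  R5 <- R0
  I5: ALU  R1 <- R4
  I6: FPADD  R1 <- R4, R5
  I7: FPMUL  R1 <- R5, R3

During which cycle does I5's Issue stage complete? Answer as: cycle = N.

c1: I1 dispatched to FPADD
c2: I1 operands ready, I2 dispatched to ALU
c3: I2 operands ready, I3 dispatched to FPMUL
c4: I2 complete
c5: I1 complete, R4←I2
c6: R3←I1
c7: I3 operands ready
c12: I3 complete
c13: R2←I3
c14: I4 dispatched to FPMUL
c15: I4 operands ready, I5 dispatched to ALU
c16: I5 operands ready
c17: I5 complete
c18: R1←I5
c19: I6 dispatched to FPADD
c20: I4 complete
c21: R5←I4
c22: I6 operands ready
c25: I6 complete
c26: R1←I6
c27: I7 dispatched to FPMUL
c28: I7 operands ready
c33: I7 complete
c34: R1←I7

cycle = 15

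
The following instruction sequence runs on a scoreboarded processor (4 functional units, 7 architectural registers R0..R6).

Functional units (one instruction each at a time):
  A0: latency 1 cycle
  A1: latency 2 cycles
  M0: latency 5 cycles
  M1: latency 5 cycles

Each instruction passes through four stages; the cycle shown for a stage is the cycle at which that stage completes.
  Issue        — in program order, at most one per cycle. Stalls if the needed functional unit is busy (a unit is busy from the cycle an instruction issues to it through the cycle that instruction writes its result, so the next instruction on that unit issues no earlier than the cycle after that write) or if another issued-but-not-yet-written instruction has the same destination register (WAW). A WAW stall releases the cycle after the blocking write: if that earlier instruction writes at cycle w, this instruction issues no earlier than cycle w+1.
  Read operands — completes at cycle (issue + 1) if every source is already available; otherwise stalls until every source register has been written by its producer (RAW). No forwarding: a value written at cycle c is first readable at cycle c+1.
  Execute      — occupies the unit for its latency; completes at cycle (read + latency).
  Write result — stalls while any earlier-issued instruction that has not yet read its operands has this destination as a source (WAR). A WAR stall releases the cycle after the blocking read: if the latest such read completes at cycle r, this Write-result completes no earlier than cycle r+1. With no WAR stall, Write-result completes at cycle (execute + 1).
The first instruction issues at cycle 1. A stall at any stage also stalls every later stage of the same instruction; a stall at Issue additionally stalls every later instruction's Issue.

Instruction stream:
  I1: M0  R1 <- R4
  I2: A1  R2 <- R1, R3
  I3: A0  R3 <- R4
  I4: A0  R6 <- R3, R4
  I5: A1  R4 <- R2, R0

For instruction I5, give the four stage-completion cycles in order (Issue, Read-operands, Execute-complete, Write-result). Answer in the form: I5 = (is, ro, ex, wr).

I5 = (13, 14, 16, 17)

[I1] 1/2/7/8
[I2] 2/9/11/12  (RAW R1: wait I1 write@8)
[I3] 3/4/5/10  (WAR R3: wait I2 read@9)
[I4] 11/12/13/14  (struct: A0 busy until I3 writes@10)
[I5] 13/14/16/17  (struct: A1 busy until I2 writes@12)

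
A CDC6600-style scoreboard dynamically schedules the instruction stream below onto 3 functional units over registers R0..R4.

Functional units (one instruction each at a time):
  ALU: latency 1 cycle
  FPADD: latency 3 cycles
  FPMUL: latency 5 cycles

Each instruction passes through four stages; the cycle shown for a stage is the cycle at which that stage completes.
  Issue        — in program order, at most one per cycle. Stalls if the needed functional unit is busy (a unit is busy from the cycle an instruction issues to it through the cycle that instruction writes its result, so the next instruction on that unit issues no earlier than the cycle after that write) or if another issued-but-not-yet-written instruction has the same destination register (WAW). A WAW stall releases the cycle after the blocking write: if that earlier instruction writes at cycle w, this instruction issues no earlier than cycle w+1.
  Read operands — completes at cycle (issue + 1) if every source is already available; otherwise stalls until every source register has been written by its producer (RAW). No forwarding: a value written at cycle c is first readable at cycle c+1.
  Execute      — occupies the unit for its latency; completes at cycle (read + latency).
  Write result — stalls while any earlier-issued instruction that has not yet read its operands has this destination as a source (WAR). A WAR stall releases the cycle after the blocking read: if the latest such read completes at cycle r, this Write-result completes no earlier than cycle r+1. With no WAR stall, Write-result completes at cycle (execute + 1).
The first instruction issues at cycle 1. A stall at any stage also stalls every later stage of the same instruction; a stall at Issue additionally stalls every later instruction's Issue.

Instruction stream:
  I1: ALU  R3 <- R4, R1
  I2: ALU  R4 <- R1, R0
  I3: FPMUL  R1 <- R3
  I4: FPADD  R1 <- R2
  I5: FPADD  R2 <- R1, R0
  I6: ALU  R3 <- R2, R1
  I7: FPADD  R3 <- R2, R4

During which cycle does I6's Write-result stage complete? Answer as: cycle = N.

cycle = 28

c1: I1→ALU
c2: I1 RO
c3: I1 EX
c4: I1 WR R3
c5: I2→ALU
c6: I2 RO; I3→FPMUL
c7: I2 EX; I3 RO
c8: I2 WR R4
c12: I3 EX
c13: I3 WR R1
c14: I4→FPADD
c15: I4 RO
c18: I4 EX
c19: I4 WR R1
c20: I5→FPADD
c21: I5 RO; I6→ALU
c24: I5 EX
c25: I5 WR R2
c26: I6 RO
c27: I6 EX
c28: I6 WR R3
c29: I7→FPADD
c30: I7 RO
c33: I7 EX
c34: I7 WR R3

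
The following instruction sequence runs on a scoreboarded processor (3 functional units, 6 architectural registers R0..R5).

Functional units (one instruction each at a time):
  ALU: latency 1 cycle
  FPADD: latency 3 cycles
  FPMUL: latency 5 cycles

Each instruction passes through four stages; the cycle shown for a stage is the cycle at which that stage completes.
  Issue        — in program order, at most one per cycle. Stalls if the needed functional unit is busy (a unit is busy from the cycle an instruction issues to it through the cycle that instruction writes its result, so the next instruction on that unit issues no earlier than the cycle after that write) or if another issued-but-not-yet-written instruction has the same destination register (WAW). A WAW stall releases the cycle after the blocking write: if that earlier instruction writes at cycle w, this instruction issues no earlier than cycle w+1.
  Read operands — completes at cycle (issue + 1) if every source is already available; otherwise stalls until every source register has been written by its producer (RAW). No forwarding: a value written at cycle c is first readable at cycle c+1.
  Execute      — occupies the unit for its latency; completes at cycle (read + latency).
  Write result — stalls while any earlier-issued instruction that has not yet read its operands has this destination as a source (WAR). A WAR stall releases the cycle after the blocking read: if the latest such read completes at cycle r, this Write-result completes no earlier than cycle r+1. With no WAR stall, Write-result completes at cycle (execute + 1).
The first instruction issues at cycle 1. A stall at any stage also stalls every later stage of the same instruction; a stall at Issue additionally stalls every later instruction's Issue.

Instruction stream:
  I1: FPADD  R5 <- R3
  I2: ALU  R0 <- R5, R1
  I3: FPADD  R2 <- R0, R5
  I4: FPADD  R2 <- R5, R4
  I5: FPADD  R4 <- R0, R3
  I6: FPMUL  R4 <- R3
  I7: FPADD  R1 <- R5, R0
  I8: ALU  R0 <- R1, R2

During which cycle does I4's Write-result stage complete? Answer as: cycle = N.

[1] issue I1 (FPADD)
[2] I1 read-ops; issue I2 (ALU)
[5] I1 finished on FPADD
[6] I1→R5
[7] I2 read-ops; issue I3 (FPADD)
[8] I2 finished on ALU
[9] I2→R0
[10] I3 read-ops
[13] I3 finished on FPADD
[14] I3→R2
[15] issue I4 (FPADD)
[16] I4 read-ops
[19] I4 finished on FPADD
[20] I4→R2
[21] issue I5 (FPADD)
[22] I5 read-ops
[25] I5 finished on FPADD
[26] I5→R4
[27] issue I6 (FPMUL)
[28] I6 read-ops; issue I7 (FPADD)
[29] I7 read-ops; issue I8 (ALU)
[32] I7 finished on FPADD
[33] I6 finished on FPMUL; I7→R1
[34] I6→R4; I8 read-ops
[35] I8 finished on ALU
[36] I8→R0

cycle = 20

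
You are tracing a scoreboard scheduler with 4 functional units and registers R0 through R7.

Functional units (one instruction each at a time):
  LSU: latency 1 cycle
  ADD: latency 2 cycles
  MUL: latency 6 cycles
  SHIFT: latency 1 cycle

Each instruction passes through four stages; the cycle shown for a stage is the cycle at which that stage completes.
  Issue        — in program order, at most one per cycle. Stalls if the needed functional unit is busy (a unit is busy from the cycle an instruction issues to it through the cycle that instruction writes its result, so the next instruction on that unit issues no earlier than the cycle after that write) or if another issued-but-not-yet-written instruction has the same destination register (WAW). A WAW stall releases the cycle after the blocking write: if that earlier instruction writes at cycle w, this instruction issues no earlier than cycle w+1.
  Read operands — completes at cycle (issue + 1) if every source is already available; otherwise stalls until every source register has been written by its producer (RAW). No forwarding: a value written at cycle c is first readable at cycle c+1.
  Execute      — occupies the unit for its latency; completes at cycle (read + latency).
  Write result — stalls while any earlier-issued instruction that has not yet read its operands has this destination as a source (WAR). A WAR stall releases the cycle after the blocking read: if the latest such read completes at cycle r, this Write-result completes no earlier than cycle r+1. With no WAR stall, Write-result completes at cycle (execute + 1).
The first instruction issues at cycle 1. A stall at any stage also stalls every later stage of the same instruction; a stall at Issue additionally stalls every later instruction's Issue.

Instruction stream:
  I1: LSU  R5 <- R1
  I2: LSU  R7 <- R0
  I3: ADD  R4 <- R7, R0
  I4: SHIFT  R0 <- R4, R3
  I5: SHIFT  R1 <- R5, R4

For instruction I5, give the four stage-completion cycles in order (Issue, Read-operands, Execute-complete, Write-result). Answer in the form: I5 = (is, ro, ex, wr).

I5 = (16, 17, 18, 19)

[I1] 1/2/3/4
[I2] 5/6/7/8  (struct: LSU busy until I1 writes@4)
[I3] 6/9/11/12  (RAW R7: wait I2 write@8)
[I4] 7/13/14/15  (RAW R4: wait I3 write@12)
[I5] 16/17/18/19  (struct: SHIFT busy until I4 writes@15)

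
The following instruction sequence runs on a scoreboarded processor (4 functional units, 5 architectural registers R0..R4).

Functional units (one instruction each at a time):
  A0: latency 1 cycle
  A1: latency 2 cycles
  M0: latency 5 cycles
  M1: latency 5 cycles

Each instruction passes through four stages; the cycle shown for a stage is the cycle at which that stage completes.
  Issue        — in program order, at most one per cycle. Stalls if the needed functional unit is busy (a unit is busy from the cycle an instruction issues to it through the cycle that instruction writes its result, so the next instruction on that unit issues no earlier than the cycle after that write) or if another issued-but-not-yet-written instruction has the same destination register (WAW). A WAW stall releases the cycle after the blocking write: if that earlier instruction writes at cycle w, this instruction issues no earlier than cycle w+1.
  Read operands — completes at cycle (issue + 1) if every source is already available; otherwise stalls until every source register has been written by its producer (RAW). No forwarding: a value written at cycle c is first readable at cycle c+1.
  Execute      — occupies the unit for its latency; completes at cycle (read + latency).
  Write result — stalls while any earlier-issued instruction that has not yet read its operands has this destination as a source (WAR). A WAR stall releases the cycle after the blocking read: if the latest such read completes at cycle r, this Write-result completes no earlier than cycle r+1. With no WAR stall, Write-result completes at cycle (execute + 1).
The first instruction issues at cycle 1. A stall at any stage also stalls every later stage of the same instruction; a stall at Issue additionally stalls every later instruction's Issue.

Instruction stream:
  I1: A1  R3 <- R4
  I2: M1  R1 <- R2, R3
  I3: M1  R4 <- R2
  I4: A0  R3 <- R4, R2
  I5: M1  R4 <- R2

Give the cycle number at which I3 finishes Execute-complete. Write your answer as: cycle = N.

cycle = 19

  I1 | 1 | 2 | 4 | 5
  I2 | 2 | 6 | 11 | 12   RAW R3: wait I1 write@5
  I3 | 13 | 14 | 19 | 20   struct: M1 busy until I2 writes@12
  I4 | 14 | 21 | 22 | 23   RAW R4: wait I3 write@20
  I5 | 21 | 22 | 27 | 28   struct: M1 busy until I3 writes@20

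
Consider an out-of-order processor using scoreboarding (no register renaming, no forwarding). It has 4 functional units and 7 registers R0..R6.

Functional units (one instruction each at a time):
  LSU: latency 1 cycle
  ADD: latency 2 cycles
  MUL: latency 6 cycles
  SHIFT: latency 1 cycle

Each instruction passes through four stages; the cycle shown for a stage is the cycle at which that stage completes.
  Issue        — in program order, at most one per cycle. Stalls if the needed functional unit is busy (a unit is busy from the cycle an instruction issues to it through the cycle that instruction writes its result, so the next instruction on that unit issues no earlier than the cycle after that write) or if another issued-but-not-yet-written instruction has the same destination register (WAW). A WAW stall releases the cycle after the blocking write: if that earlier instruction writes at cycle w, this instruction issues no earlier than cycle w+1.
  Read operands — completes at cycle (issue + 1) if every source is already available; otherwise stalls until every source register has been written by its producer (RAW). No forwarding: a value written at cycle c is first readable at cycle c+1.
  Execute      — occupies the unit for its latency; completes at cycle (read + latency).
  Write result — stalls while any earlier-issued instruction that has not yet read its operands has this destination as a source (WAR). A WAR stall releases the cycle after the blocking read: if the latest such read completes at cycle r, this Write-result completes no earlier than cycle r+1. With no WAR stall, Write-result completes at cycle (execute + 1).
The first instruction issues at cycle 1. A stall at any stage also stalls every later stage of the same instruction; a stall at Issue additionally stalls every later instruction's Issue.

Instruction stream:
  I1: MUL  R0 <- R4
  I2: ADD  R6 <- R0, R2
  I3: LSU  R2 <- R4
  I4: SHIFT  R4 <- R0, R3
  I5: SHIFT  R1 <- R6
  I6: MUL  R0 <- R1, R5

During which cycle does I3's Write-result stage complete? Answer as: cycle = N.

cycle 1: I1 issues→MUL
cycle 2: I1 reads | I2 issues→ADD
cycle 3: I3 issues→LSU
cycle 4: I3 reads | I4 issues→SHIFT
cycle 5: I3 exec-done
cycle 8: I1 exec-done
cycle 9: I1 writes R0
cycle 10: I2 reads | I4 reads
cycle 11: I3 writes R2 | I4 exec-done
cycle 12: I2 exec-done | I4 writes R4
cycle 13: I2 writes R6 | I5 issues→SHIFT
cycle 14: I5 reads | I6 issues→MUL
cycle 15: I5 exec-done
cycle 16: I5 writes R1
cycle 17: I6 reads
cycle 23: I6 exec-done
cycle 24: I6 writes R0

cycle = 11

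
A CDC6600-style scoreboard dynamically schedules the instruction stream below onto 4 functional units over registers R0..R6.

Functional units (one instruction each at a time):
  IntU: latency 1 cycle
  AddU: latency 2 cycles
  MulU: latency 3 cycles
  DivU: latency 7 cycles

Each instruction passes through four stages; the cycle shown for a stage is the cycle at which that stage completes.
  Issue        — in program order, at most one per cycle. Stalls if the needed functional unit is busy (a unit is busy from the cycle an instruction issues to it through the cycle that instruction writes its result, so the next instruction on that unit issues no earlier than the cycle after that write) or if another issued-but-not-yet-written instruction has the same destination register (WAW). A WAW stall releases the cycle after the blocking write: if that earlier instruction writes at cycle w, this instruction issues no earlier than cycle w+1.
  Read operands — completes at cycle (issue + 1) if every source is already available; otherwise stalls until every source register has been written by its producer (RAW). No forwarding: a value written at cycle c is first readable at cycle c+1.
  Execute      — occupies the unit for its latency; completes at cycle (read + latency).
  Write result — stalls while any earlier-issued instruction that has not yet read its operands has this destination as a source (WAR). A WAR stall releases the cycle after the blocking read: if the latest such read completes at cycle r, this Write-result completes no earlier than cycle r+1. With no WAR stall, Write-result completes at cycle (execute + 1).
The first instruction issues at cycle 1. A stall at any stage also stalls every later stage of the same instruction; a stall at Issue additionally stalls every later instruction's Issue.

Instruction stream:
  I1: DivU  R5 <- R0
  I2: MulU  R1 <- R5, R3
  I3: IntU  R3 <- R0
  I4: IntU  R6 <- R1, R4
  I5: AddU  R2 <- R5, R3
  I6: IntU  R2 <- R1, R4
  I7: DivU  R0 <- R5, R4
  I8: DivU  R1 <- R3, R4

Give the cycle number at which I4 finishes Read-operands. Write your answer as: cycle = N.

cycle = 16

[I1] 1/2/9/10
[I2] 2/11/14/15  (RAW R5: wait I1 write@10)
[I3] 3/4/5/12  (WAR R3: wait I2 read@11)
[I4] 13/16/17/18  (struct: IntU busy until I3 writes@12; RAW R1: wait I2 write@15)
[I5] 14/15/17/18
[I6] 19/20/21/22  (WAW R2: wait I5 write@18)
[I7] 20/21/28/29
[I8] 30/31/38/39  (struct: DivU busy until I7 writes@29)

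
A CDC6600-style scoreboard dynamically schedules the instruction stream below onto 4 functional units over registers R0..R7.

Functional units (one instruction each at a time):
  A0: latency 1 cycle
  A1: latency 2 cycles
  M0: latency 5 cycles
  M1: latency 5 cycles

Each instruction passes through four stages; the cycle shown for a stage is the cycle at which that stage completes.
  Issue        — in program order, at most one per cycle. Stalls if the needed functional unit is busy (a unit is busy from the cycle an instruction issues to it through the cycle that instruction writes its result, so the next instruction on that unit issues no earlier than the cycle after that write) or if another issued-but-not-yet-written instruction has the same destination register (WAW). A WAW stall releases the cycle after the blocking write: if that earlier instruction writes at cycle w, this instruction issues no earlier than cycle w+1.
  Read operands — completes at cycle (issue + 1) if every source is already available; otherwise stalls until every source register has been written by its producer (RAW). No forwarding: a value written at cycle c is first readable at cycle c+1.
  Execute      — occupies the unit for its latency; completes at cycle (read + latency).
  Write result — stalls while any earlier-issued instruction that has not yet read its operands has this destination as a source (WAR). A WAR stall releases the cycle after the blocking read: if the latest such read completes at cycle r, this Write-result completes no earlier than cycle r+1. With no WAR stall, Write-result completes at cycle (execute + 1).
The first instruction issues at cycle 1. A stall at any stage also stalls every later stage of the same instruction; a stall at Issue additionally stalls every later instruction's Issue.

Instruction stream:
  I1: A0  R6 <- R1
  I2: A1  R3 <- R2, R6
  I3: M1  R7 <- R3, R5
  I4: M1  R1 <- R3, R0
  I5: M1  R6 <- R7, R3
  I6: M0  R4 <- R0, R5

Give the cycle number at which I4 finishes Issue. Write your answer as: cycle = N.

cycle 1: I1→A0
cycle 2: I1 RO · I2→A1
cycle 3: I1 EX · I3→M1
cycle 4: I1 WR R6
cycle 5: I2 RO
cycle 7: I2 EX
cycle 8: I2 WR R3
cycle 9: I3 RO
cycle 14: I3 EX
cycle 15: I3 WR R7
cycle 16: I4→M1
cycle 17: I4 RO
cycle 22: I4 EX
cycle 23: I4 WR R1
cycle 24: I5→M1
cycle 25: I5 RO · I6→M0
cycle 26: I6 RO
cycle 30: I5 EX
cycle 31: I5 WR R6 · I6 EX
cycle 32: I6 WR R4

cycle = 16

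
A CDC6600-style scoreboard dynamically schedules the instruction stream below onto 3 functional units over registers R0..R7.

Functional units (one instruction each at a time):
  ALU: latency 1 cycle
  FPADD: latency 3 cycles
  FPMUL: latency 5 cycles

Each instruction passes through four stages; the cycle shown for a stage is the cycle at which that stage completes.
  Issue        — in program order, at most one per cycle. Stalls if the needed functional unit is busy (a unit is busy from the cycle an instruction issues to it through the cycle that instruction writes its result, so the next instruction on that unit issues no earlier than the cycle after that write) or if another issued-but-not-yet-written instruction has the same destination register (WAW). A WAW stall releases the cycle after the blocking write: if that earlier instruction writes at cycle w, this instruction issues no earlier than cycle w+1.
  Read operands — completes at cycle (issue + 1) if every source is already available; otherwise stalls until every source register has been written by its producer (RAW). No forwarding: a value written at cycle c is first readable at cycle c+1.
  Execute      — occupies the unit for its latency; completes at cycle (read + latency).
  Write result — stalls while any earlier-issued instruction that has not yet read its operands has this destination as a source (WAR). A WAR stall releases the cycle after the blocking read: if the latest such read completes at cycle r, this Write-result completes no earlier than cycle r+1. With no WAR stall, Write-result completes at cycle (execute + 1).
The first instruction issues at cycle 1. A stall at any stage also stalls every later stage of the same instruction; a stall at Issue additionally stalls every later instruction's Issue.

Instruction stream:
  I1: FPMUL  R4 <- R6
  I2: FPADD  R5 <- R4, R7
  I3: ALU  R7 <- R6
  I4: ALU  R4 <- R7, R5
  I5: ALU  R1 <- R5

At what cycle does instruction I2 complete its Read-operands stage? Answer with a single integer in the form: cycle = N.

cycle = 9

I1: IS=1 RO=2 EX=7 WR=8
I2: IS=2 RO=9 EX=12 WR=13  [RAW R4: wait I1 write@8]
I3: IS=3 RO=4 EX=5 WR=10  [WAR R7: wait I2 read@9]
I4: IS=11 RO=14 EX=15 WR=16  [struct: ALU busy until I3 writes@10; RAW R5: wait I2 write@13]
I5: IS=17 RO=18 EX=19 WR=20  [struct: ALU busy until I4 writes@16]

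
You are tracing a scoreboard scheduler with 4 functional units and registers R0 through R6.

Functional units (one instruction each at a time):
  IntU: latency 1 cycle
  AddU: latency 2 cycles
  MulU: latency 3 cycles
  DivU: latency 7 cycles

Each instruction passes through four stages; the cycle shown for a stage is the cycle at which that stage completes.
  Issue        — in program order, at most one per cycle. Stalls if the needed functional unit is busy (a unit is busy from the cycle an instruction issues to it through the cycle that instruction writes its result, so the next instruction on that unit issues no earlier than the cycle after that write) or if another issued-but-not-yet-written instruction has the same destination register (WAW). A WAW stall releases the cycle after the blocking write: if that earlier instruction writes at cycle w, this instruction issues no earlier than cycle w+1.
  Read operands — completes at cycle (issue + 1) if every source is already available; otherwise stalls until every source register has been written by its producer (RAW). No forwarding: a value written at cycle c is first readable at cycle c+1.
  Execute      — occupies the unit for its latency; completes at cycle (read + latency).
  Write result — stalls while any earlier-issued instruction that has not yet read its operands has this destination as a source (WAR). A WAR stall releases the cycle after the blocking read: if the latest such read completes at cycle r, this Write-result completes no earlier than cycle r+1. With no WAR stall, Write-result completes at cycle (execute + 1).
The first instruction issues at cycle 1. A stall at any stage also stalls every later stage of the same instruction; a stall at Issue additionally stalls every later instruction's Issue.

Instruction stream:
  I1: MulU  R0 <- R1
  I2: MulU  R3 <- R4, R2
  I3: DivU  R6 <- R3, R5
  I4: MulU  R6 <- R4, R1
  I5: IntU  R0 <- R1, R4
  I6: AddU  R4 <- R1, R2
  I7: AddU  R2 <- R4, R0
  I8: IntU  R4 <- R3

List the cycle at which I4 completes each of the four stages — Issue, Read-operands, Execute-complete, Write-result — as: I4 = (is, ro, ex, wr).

I1: IS=1 RO=2 EX=5 WR=6
I2: IS=7 RO=8 EX=11 WR=12  [struct: MulU busy until I1 writes@6]
I3: IS=8 RO=13 EX=20 WR=21  [RAW R3: wait I2 write@12]
I4: IS=22 RO=23 EX=26 WR=27  [WAW R6: wait I3 write@21]
I5: IS=23 RO=24 EX=25 WR=26
I6: IS=24 RO=25 EX=27 WR=28
I7: IS=29 RO=30 EX=32 WR=33  [struct: AddU busy until I6 writes@28]
I8: IS=30 RO=31 EX=32 WR=33

I4 = (22, 23, 26, 27)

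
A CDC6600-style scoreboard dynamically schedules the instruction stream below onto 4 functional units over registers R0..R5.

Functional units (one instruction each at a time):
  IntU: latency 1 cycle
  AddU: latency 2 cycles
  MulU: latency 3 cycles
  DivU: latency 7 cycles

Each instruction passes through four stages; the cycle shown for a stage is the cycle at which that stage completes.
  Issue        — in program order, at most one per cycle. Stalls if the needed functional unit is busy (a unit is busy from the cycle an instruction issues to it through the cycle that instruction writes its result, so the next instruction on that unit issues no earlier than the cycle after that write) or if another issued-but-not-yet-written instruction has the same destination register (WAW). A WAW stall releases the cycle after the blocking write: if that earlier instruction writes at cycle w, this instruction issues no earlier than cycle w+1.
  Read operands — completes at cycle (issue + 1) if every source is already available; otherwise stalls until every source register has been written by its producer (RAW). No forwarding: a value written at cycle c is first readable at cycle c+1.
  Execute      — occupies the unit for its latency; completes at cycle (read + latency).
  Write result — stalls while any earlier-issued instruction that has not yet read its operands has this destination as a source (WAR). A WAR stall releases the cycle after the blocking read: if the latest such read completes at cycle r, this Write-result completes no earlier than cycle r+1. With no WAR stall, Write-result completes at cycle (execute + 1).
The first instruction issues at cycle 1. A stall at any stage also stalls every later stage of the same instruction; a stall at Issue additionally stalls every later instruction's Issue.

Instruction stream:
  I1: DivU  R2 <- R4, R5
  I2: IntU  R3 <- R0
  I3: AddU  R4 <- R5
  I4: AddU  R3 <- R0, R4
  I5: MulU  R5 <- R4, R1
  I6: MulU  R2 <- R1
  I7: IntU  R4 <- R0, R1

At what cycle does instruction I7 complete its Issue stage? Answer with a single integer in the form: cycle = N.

cycle = 16

  I1 | 1 | 2 | 9 | 10
  I2 | 2 | 3 | 4 | 5
  I3 | 3 | 4 | 6 | 7
  I4 | 8 | 9 | 11 | 12   struct: AddU busy until I3 writes@7
  I5 | 9 | 10 | 13 | 14
  I6 | 15 | 16 | 19 | 20   struct: MulU busy until I5 writes@14
  I7 | 16 | 17 | 18 | 19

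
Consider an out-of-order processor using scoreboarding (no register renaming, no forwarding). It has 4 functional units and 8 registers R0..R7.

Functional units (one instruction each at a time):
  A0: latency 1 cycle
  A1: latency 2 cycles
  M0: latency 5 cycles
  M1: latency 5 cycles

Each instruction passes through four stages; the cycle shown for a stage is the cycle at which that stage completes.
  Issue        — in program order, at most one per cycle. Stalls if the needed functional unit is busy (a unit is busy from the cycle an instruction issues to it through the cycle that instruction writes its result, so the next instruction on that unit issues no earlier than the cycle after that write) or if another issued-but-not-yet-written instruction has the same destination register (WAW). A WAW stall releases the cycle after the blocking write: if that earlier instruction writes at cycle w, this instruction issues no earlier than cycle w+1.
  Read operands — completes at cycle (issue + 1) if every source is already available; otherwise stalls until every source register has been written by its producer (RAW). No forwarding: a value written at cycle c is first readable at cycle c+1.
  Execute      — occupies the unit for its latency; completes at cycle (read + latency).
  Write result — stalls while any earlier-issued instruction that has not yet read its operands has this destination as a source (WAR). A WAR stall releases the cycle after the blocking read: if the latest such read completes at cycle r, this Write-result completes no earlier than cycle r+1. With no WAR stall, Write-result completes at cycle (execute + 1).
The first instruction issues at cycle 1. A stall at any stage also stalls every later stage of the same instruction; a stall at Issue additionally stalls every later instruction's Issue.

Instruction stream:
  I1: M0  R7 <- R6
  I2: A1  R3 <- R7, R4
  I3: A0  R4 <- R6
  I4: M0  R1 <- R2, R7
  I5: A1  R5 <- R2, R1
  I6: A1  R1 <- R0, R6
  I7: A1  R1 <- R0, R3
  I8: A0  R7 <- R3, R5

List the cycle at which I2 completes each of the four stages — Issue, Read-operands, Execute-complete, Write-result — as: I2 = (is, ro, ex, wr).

I1  is:1  ro:2  ex:7  wr:8
I2  is:2  ro:9  ex:11  wr:12  — RAW R7: wait I1 write@8
I3  is:3  ro:4  ex:5  wr:10  — WAR R4: wait I2 read@9
I4  is:9  ro:10  ex:15  wr:16  — struct: M0 busy until I1 writes@8
I5  is:13  ro:17  ex:19  wr:20  — struct: A1 busy until I2 writes@12, RAW R1: wait I4 write@16
I6  is:21  ro:22  ex:24  wr:25  — struct: A1 busy until I5 writes@20
I7  is:26  ro:27  ex:29  wr:30  — struct: A1 busy until I6 writes@25
I8  is:27  ro:28  ex:29  wr:30

I2 = (2, 9, 11, 12)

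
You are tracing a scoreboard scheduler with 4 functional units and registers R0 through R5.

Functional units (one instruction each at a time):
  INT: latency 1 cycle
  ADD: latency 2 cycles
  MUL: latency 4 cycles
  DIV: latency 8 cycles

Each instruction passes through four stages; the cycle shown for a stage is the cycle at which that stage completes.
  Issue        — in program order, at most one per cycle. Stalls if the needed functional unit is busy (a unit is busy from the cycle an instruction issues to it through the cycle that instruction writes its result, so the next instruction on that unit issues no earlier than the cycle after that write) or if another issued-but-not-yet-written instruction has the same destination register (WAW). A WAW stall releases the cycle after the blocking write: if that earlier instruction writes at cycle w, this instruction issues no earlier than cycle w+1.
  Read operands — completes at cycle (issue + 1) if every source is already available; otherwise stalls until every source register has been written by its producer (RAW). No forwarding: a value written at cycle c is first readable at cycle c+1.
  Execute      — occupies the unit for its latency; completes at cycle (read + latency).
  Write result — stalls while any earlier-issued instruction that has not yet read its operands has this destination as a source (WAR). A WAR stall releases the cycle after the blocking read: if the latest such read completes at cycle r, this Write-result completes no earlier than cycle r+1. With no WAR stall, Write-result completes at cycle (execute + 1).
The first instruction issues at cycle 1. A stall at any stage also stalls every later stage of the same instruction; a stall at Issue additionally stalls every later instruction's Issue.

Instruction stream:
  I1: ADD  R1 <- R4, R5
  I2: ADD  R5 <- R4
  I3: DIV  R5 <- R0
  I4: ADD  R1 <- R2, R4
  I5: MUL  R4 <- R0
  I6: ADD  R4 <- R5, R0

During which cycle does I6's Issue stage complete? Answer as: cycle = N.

  I1 | 1 | 2 | 4 | 5
  I2 | 6 | 7 | 9 | 10   struct: ADD busy until I1 writes@5
  I3 | 11 | 12 | 20 | 21   WAW R5: wait I2 write@10
  I4 | 12 | 13 | 15 | 16
  I5 | 13 | 14 | 18 | 19
  I6 | 20 | 22 | 24 | 25   WAW R4: wait I5 write@19 · RAW R5: wait I3 write@21

cycle = 20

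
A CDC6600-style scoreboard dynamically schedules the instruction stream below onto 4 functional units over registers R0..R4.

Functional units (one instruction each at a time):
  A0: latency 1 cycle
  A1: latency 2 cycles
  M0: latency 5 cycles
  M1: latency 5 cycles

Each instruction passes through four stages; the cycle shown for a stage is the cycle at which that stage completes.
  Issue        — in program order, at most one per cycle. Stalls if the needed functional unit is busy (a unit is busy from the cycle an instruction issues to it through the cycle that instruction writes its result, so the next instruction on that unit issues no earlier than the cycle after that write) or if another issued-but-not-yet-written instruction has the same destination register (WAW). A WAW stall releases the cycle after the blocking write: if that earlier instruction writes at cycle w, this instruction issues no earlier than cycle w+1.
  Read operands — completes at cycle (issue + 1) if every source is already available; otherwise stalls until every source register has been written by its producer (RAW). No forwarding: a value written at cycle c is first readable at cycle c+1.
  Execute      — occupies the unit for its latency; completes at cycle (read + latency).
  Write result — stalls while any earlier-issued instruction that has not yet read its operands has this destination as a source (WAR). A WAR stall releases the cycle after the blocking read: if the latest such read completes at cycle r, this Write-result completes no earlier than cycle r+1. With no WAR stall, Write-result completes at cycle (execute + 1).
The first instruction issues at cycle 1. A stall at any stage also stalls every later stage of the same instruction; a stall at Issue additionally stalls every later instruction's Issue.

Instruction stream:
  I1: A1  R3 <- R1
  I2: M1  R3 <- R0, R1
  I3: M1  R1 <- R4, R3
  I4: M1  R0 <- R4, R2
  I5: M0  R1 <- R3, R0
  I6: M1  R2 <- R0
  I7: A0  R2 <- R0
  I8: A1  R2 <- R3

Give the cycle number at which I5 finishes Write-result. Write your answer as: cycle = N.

cycle = 36

cycle 1: issue I1 (A1)
cycle 2: I1 read-ops
cycle 4: I1 finished on A1
cycle 5: I1→R3
cycle 6: issue I2 (M1)
cycle 7: I2 read-ops
cycle 12: I2 finished on M1
cycle 13: I2→R3
cycle 14: issue I3 (M1)
cycle 15: I3 read-ops
cycle 20: I3 finished on M1
cycle 21: I3→R1
cycle 22: issue I4 (M1)
cycle 23: I4 read-ops, issue I5 (M0)
cycle 28: I4 finished on M1
cycle 29: I4→R0
cycle 30: I5 read-ops, issue I6 (M1)
cycle 31: I6 read-ops
cycle 35: I5 finished on M0
cycle 36: I5→R1, I6 finished on M1
cycle 37: I6→R2
cycle 38: issue I7 (A0)
cycle 39: I7 read-ops
cycle 40: I7 finished on A0
cycle 41: I7→R2
cycle 42: issue I8 (A1)
cycle 43: I8 read-ops
cycle 45: I8 finished on A1
cycle 46: I8→R2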